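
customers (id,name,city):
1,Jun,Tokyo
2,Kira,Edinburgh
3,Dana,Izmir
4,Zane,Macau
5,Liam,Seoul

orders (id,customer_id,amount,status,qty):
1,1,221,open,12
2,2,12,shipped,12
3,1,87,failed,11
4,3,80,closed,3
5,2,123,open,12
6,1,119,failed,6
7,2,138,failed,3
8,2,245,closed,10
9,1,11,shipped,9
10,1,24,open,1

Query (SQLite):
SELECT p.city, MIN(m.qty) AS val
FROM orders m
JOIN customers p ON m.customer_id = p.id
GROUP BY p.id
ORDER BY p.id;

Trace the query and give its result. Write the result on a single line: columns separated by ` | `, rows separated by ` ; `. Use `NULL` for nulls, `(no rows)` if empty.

Join each orders row to its customers via customer_id.
Group joined rows by customers.id; compute MIN(m.qty) per group.
  1: ids {1, 3, 6, 9, 10} → MIN(m.qty)=1
  2: ids {2, 5, 7, 8} → MIN(m.qty)=3
  3: ids {4} → MIN(m.qty)=3

Tokyo | 1 ; Edinburgh | 3 ; Izmir | 3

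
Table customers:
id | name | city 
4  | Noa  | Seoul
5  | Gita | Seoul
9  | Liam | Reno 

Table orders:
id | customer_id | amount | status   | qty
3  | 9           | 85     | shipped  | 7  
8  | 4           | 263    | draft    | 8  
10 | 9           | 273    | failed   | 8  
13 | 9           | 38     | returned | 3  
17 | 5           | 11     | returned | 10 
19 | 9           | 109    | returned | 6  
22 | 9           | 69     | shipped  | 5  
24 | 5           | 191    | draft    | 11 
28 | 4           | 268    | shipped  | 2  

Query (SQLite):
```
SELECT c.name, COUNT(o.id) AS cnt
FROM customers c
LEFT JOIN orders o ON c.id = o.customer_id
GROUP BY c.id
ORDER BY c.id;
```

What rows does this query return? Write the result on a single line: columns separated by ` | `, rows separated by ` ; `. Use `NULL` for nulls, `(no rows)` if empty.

Noa | 2 ; Gita | 2 ; Liam | 5

LEFT JOIN keeps every customers row; unmatched ones get NULL for orders columns.
Group by customers.id and compute COUNT(o.id). COUNT(col) of an all-NULL group is 0.
  4: ids {8, 28} → COUNT(o.id)=2
  5: ids {17, 24} → COUNT(o.id)=2
  9: ids {3, 10, 13, 19, 22} → COUNT(o.id)=5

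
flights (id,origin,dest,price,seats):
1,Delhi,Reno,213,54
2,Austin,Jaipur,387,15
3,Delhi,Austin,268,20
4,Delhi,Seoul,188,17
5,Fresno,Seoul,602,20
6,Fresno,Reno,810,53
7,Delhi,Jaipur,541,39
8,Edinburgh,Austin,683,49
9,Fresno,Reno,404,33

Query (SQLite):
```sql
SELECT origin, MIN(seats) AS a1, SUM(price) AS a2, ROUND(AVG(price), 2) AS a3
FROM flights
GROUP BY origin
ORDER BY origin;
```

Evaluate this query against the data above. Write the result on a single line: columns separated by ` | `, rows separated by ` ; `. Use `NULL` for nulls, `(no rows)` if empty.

Austin | 15 | 387 | 387 ; Delhi | 17 | 1210 | 302.5 ; Edinburgh | 49 | 683 | 683 ; Fresno | 20 | 1816 | 605.33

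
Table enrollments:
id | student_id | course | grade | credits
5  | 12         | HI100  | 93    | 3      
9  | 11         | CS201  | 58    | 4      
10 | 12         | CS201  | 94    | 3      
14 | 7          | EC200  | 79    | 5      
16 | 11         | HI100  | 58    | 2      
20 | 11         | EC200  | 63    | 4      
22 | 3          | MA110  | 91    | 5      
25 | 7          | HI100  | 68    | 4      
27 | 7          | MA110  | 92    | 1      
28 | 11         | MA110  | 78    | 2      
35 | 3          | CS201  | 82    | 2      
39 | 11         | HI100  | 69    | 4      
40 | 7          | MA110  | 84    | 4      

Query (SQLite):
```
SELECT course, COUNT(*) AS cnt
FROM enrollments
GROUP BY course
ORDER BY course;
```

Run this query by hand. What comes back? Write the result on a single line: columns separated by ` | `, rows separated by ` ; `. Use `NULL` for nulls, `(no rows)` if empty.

Partition enrollments by course; compute COUNT(*) within each group.
  CS201: ids {9, 10, 35} → COUNT(*)=3
  EC200: ids {14, 20} → COUNT(*)=2
  HI100: ids {5, 16, 25, 39} → COUNT(*)=4
  MA110: ids {22, 27, 28, 40} → COUNT(*)=4

CS201 | 3 ; EC200 | 2 ; HI100 | 4 ; MA110 | 4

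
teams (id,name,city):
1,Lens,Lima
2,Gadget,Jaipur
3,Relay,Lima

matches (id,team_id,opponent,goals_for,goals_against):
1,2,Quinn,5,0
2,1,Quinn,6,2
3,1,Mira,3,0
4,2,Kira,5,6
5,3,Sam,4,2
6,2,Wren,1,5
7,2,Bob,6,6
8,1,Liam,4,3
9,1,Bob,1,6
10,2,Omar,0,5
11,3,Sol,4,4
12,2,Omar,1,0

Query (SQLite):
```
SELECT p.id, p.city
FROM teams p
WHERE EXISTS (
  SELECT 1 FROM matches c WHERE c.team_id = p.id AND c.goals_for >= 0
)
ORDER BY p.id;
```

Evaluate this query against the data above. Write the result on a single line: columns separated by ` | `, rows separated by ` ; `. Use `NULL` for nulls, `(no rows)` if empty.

1 | Lima ; 2 | Jaipur ; 3 | Lima

For each teams row, check whether any matches with matching team_id has goals_for >= 0.
Keep rows where that is true.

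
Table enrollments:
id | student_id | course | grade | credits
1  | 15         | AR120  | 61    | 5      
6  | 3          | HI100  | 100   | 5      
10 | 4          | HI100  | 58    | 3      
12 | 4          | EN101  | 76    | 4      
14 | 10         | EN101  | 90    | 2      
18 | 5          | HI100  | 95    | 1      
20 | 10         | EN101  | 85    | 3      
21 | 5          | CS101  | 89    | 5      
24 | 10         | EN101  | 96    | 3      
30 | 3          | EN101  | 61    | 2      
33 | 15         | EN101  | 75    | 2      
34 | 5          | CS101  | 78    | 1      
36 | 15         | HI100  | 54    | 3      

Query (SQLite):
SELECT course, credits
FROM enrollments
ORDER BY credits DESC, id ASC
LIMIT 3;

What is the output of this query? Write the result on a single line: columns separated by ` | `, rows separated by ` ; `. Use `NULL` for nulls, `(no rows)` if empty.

Sort by credits desc, tiebreak id asc: (5, id=1), (5, id=6), (5, id=21), (4, id=12), (3, id=10), (3, id=20) …. Take first 3.

AR120 | 5 ; HI100 | 5 ; CS101 | 5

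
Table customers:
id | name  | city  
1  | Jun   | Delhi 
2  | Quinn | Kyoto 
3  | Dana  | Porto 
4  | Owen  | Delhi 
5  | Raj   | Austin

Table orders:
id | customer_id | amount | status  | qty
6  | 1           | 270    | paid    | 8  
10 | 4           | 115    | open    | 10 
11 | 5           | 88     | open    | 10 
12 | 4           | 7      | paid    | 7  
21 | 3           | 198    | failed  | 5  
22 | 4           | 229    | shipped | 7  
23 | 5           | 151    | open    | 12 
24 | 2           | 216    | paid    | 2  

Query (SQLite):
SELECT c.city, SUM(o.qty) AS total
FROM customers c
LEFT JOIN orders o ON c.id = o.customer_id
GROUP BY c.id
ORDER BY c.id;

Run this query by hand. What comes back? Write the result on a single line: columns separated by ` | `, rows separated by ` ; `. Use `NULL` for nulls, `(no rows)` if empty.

Delhi | 8 ; Kyoto | 2 ; Porto | 5 ; Delhi | 24 ; Austin | 22

LEFT JOIN keeps every customers row; unmatched ones get NULL for orders columns.
Group by customers.id and compute SUM(o.qty). SUM over an all-NULL group is NULL.
  1: ids {6} → SUM(o.qty)=8
  2: ids {24} → SUM(o.qty)=2
  3: ids {21} → SUM(o.qty)=5
  4: ids {10, 12, 22} → SUM(o.qty)=24
  5: ids {11, 23} → SUM(o.qty)=22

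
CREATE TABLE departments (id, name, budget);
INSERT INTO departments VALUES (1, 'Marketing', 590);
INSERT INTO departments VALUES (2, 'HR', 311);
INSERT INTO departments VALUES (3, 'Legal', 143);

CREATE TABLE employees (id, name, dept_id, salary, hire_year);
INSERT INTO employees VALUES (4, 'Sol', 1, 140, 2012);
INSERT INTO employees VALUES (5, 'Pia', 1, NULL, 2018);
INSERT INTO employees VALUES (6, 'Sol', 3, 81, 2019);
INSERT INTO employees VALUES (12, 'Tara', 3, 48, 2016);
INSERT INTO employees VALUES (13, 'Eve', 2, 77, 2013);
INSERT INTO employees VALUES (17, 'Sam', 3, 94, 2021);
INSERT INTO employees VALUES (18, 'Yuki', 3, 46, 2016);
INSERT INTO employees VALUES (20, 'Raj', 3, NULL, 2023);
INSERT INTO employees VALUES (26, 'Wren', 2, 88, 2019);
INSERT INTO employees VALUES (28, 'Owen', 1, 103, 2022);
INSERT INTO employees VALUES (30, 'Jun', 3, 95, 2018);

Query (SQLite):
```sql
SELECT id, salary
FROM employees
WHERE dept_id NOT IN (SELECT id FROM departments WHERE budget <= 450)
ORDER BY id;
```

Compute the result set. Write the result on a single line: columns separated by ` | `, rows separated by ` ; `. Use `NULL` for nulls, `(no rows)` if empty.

4 | 140 ; 5 | NULL ; 28 | 103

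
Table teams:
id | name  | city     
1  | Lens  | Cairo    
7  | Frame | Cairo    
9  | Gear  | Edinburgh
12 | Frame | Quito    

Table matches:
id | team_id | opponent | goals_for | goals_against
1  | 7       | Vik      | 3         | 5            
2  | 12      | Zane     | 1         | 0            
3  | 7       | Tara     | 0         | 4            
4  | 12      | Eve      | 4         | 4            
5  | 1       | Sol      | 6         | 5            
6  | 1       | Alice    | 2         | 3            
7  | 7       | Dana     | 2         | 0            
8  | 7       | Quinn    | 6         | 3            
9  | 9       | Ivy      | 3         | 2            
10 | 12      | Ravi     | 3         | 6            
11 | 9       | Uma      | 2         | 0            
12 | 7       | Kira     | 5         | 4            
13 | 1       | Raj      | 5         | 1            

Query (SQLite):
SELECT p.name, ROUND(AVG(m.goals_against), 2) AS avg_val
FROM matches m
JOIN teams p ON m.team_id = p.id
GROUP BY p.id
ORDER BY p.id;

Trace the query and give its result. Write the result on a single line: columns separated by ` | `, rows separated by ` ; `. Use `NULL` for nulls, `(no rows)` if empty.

Lens | 3 ; Frame | 3.2 ; Gear | 1 ; Frame | 3.33

Join each matches row to its teams via team_id.
Group joined rows by teams.id; compute ROUND(AVG(m.goals_against), 2) per group.
  1: ids {5, 6, 13} → ROUND(AVG(m.goals_against), 2)=3
  7: ids {1, 3, 7, 8, 12} → ROUND(AVG(m.goals_against), 2)=3.2
  9: ids {9, 11} → ROUND(AVG(m.goals_against), 2)=1
  12: ids {2, 4, 10} → ROUND(AVG(m.goals_against), 2)=3.33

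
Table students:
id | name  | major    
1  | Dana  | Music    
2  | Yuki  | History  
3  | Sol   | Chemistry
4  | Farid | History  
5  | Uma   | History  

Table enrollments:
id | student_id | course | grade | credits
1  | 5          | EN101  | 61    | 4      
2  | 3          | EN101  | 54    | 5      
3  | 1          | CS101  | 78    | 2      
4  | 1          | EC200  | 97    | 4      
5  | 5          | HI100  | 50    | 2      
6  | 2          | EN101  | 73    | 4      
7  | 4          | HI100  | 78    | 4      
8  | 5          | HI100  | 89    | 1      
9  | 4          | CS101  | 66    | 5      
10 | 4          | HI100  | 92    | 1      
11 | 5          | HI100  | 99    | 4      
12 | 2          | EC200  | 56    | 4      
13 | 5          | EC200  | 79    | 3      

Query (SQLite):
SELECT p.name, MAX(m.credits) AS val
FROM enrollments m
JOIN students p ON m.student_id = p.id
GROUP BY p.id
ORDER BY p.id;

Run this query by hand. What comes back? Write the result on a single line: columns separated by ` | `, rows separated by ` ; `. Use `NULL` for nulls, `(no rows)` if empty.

Join each enrollments row to its students via student_id.
Group joined rows by students.id; compute MAX(m.credits) per group.
  1: ids {3, 4} → MAX(m.credits)=4
  2: ids {6, 12} → MAX(m.credits)=4
  3: ids {2} → MAX(m.credits)=5
  4: ids {7, 9, 10} → MAX(m.credits)=5
  5: ids {1, 5, 8, 11, 13} → MAX(m.credits)=4

Dana | 4 ; Yuki | 4 ; Sol | 5 ; Farid | 5 ; Uma | 4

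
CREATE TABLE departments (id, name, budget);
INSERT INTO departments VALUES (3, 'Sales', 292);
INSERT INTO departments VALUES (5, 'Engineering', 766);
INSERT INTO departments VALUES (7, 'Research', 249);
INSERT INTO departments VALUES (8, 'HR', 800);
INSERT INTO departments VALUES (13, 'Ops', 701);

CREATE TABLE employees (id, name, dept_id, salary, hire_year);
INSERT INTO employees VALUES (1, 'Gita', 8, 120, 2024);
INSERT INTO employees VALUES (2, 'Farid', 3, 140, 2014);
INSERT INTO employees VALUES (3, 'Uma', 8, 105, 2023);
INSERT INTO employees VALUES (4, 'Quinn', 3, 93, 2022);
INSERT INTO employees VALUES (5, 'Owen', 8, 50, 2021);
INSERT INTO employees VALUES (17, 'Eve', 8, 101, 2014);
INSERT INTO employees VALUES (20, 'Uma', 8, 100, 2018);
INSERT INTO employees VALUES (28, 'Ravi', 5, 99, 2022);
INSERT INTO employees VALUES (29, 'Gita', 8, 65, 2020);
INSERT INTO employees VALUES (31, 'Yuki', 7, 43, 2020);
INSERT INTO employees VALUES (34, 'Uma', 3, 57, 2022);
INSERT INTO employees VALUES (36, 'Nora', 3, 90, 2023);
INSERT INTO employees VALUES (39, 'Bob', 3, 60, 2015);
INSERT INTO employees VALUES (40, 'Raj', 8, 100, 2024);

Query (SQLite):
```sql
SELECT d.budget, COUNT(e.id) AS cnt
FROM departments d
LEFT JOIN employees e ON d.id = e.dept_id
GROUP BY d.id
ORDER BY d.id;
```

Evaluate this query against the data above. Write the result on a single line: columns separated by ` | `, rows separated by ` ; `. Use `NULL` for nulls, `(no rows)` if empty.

292 | 5 ; 766 | 1 ; 249 | 1 ; 800 | 7 ; 701 | 0

LEFT JOIN keeps every departments row; unmatched ones get NULL for employees columns.
Group by departments.id and compute COUNT(e.id). COUNT(col) of an all-NULL group is 0.
  3: ids {2, 4, 34, 36, 39} → COUNT(e.id)=5
  5: ids {28} → COUNT(e.id)=1
  7: ids {31} → COUNT(e.id)=1
  8: ids {1, 3, 5, 17, 20, 29, 40} → COUNT(e.id)=7
  13: ids {—} → COUNT(e.id)=0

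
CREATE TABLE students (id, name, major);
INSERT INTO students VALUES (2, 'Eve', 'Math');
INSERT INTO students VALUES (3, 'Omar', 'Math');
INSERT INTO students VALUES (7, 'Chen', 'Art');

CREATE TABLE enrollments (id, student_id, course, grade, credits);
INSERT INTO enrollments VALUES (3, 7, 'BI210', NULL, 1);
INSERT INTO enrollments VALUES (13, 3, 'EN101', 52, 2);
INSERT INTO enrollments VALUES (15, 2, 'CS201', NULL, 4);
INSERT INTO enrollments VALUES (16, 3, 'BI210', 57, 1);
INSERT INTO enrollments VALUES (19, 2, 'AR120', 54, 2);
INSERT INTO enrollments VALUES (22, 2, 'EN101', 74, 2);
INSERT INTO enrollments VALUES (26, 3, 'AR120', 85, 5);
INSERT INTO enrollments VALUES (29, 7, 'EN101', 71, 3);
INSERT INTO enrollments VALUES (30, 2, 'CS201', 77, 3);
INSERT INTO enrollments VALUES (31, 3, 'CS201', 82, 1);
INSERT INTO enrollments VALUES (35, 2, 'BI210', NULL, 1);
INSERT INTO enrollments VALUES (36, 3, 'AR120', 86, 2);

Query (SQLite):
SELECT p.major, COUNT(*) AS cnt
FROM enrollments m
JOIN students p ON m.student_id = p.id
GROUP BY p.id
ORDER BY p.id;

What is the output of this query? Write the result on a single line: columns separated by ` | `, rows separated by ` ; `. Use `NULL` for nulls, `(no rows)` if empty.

Math | 5 ; Math | 5 ; Art | 2

Join each enrollments row to its students via student_id.
Group joined rows by students.id; compute COUNT(*) per group.
  2: ids {15, 19, 22, 30, 35} → COUNT(*)=5
  3: ids {13, 16, 26, 31, 36} → COUNT(*)=5
  7: ids {3, 29} → COUNT(*)=2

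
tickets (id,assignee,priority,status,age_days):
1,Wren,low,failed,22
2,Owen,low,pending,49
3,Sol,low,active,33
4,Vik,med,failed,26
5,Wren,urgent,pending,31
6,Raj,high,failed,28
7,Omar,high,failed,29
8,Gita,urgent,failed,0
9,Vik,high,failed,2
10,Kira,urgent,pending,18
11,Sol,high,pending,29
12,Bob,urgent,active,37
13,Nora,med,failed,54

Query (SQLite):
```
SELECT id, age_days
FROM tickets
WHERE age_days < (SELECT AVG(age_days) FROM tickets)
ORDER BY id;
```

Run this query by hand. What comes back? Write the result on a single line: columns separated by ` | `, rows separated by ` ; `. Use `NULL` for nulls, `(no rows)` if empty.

1 | 22 ; 4 | 26 ; 8 | 0 ; 9 | 2 ; 10 | 18

Scalar subquery: AVG(age_days) over all tickets rows = 27.538462 (≈; comparison uses full precision).
Keep rows where age_days < that value.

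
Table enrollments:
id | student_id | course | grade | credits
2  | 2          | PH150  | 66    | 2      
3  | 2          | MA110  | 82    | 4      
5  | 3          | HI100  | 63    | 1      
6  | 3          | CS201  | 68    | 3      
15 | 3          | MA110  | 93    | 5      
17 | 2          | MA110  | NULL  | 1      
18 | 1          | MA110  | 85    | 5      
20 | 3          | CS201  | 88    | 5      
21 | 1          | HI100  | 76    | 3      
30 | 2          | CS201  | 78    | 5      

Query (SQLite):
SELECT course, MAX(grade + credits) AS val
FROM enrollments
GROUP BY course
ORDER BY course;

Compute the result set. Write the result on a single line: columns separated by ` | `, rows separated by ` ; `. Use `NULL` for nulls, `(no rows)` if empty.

For each row compute grade + credits.
Group by course; take MAX of the expression per group.
  CS201: ids {6, 20, 30} → MAX(grade + credits)=93
  HI100: ids {5, 21} → MAX(grade + credits)=79
  MA110: ids {3, 15, 17, 18} → MAX(grade + credits)=98
  PH150: ids {2} → MAX(grade + credits)=68

CS201 | 93 ; HI100 | 79 ; MA110 | 98 ; PH150 | 68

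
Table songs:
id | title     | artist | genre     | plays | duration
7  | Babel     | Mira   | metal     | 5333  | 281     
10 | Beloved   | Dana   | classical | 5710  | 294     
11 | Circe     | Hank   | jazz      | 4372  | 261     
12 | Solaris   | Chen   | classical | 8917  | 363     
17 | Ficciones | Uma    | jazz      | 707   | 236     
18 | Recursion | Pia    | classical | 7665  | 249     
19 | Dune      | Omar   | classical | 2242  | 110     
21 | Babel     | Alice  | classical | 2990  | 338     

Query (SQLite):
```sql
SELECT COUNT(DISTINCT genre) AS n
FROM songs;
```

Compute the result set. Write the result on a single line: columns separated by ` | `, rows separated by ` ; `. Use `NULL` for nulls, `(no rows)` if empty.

Count distinct non-NULL genre values.

3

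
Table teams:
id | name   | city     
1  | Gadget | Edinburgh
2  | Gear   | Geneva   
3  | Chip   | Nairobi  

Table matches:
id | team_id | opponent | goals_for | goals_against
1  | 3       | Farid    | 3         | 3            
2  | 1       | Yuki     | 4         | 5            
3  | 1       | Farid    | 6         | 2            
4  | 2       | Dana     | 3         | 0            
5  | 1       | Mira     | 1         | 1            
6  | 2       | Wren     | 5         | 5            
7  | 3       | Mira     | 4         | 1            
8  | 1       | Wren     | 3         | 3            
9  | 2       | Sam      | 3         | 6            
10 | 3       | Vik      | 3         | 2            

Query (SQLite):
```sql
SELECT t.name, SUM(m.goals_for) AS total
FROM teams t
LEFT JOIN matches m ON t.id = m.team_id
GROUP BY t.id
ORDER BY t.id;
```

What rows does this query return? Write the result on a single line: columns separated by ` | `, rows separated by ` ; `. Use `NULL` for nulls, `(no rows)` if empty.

LEFT JOIN keeps every teams row; unmatched ones get NULL for matches columns.
Group by teams.id and compute SUM(m.goals_for). SUM over an all-NULL group is NULL.
  1: ids {2, 3, 5, 8} → SUM(m.goals_for)=14
  2: ids {4, 6, 9} → SUM(m.goals_for)=11
  3: ids {1, 7, 10} → SUM(m.goals_for)=10

Gadget | 14 ; Gear | 11 ; Chip | 10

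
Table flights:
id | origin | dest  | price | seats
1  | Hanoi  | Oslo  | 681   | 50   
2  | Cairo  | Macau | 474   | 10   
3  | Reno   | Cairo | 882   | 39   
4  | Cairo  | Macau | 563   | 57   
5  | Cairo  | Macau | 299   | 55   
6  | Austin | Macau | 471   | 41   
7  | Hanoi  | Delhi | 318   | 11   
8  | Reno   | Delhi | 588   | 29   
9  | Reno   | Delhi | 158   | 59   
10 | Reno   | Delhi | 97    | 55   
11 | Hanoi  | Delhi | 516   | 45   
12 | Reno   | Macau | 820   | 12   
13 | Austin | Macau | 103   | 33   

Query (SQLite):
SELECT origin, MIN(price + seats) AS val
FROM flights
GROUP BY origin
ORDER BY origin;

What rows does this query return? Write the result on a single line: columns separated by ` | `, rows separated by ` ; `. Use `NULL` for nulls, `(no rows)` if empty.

Austin | 136 ; Cairo | 354 ; Hanoi | 329 ; Reno | 152

For each row compute price + seats.
Group by origin; take MIN of the expression per group.
  Austin: ids {6, 13} → MIN(price + seats)=136
  Cairo: ids {2, 4, 5} → MIN(price + seats)=354
  Hanoi: ids {1, 7, 11} → MIN(price + seats)=329
  Reno: ids {3, 8, 9, 10, 12} → MIN(price + seats)=152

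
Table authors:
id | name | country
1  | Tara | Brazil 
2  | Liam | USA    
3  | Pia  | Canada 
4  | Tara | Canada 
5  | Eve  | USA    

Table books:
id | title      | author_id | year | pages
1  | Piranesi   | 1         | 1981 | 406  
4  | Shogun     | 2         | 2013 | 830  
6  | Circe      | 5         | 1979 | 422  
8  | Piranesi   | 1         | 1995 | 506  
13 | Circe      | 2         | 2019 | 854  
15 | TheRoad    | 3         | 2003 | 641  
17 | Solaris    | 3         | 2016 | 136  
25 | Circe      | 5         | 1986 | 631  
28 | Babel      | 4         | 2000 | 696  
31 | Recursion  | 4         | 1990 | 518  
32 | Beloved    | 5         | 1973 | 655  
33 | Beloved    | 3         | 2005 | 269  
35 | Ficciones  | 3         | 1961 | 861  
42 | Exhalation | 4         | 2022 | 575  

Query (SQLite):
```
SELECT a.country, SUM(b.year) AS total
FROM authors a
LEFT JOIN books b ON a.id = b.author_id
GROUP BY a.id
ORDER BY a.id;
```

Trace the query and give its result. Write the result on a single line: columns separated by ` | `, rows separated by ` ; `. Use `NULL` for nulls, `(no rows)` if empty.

Brazil | 3976 ; USA | 4032 ; Canada | 7985 ; Canada | 6012 ; USA | 5938

LEFT JOIN keeps every authors row; unmatched ones get NULL for books columns.
Group by authors.id and compute SUM(b.year). SUM over an all-NULL group is NULL.
  1: ids {1, 8} → SUM(b.year)=3976
  2: ids {4, 13} → SUM(b.year)=4032
  3: ids {15, 17, 33, 35} → SUM(b.year)=7985
  4: ids {28, 31, 42} → SUM(b.year)=6012
  5: ids {6, 25, 32} → SUM(b.year)=5938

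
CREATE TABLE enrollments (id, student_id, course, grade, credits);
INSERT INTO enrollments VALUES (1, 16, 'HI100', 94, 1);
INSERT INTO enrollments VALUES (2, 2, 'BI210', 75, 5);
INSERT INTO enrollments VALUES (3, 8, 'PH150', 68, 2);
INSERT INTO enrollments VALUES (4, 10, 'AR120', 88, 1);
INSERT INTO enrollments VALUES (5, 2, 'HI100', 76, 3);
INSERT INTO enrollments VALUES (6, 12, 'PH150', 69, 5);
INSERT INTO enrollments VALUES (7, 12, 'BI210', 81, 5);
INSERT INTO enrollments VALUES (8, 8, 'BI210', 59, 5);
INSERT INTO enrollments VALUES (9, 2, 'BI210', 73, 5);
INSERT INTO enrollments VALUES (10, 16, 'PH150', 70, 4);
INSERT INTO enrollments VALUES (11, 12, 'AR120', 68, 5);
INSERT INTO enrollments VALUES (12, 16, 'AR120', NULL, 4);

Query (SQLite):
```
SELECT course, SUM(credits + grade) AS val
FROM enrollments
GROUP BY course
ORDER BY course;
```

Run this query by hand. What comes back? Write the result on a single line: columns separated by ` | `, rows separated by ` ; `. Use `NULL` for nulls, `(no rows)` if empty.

AR120 | 162 ; BI210 | 308 ; HI100 | 174 ; PH150 | 218

For each row compute credits + grade.
Group by course; take SUM of the expression per group.
  AR120: ids {4, 11, 12} → SUM(credits + grade)=162
  BI210: ids {2, 7, 8, 9} → SUM(credits + grade)=308
  HI100: ids {1, 5} → SUM(credits + grade)=174
  PH150: ids {3, 6, 10} → SUM(credits + grade)=218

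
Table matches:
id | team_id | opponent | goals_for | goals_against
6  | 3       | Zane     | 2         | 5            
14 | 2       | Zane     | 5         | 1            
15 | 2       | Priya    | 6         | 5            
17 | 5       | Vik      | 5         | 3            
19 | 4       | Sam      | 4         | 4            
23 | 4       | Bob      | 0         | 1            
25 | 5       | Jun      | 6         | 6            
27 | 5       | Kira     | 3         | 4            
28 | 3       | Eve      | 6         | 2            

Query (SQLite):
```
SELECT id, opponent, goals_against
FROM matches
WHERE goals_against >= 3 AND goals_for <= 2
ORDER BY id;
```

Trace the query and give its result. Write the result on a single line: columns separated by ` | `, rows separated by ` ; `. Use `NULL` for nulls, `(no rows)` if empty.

6 | Zane | 5

goals_against >= 3: ids {6, 15, 17, 19, 25, 27}
goals_for <= 2: ids {6, 23}
Combine with AND.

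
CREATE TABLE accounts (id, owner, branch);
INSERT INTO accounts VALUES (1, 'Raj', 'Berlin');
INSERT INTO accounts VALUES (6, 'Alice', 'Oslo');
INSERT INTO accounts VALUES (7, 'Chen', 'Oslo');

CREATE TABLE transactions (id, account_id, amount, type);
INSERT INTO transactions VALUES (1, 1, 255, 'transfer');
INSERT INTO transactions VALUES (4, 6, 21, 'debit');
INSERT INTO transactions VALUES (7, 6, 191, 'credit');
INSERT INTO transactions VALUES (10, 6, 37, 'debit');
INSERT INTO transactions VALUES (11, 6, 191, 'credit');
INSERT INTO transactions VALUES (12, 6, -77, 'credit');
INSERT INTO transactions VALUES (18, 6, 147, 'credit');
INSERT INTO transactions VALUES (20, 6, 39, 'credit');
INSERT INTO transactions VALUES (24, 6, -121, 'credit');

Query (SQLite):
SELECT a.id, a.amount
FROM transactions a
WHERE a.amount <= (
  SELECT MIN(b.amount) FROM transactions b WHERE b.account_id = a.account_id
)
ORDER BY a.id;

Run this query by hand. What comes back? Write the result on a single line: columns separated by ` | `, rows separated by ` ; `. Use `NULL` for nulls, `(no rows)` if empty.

1 | 255 ; 24 | -121

For each transactions row a, compute MIN(amount) over rows sharing a.account_id.
Keep row a if a.amount <= that per-group MIN.
  account_id=1: MIN(amount) = 255
  account_id=6: MIN(amount) = -121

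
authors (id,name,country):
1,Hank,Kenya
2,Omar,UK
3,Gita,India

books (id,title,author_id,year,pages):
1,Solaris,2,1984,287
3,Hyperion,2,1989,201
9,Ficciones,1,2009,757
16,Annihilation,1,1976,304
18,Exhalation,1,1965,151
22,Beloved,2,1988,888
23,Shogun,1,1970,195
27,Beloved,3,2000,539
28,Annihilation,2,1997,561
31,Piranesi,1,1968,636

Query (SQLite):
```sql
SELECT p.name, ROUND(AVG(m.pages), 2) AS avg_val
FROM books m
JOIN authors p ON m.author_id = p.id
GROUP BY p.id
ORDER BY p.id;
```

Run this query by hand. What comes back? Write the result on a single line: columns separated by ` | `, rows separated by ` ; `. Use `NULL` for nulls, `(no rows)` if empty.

Hank | 408.6 ; Omar | 484.25 ; Gita | 539

Join each books row to its authors via author_id.
Group joined rows by authors.id; compute ROUND(AVG(m.pages), 2) per group.
  1: ids {9, 16, 18, 23, 31} → ROUND(AVG(m.pages), 2)=408.6
  2: ids {1, 3, 22, 28} → ROUND(AVG(m.pages), 2)=484.25
  3: ids {27} → ROUND(AVG(m.pages), 2)=539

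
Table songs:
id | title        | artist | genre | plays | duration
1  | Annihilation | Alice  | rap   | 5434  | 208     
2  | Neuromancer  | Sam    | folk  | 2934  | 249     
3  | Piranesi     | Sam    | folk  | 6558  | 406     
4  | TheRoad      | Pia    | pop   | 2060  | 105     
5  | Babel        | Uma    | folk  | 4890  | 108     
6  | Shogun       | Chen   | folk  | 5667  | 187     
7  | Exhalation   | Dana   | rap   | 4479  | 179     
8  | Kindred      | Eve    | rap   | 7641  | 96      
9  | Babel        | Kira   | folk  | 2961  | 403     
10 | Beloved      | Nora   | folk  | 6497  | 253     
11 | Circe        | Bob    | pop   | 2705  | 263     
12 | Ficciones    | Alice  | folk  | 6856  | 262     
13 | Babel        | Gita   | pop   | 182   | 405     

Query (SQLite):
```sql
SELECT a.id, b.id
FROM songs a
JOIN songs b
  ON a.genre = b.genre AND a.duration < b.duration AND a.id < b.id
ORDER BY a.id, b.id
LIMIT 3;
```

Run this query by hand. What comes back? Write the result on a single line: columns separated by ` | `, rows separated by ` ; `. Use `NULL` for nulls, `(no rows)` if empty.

Pairs (a,b) with same genre, a.duration < b.duration, a.id < b.id.
genre groups: folk:{2,3,5,6,9,10,12} pop:{4,11,13} rap:{1,7,8}
Ordered by (a.id, b.id); first 3.

2 | 3 ; 2 | 9 ; 2 | 10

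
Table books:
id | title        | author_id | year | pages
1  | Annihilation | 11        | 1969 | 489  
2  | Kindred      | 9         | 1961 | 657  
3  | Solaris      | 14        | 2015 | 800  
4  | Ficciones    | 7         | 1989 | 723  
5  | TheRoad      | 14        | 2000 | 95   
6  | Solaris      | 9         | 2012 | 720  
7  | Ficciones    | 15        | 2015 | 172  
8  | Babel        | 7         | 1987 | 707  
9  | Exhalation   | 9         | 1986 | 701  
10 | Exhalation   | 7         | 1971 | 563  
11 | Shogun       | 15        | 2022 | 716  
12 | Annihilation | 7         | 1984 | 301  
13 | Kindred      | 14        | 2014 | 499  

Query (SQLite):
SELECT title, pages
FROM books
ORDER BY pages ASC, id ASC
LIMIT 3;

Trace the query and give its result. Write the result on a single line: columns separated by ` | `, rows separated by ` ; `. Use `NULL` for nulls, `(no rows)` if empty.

Sort by pages asc, tiebreak id asc: (95, id=5), (172, id=7), (301, id=12), (489, id=1), (499, id=13), (563, id=10) …. Take first 3.

TheRoad | 95 ; Ficciones | 172 ; Annihilation | 301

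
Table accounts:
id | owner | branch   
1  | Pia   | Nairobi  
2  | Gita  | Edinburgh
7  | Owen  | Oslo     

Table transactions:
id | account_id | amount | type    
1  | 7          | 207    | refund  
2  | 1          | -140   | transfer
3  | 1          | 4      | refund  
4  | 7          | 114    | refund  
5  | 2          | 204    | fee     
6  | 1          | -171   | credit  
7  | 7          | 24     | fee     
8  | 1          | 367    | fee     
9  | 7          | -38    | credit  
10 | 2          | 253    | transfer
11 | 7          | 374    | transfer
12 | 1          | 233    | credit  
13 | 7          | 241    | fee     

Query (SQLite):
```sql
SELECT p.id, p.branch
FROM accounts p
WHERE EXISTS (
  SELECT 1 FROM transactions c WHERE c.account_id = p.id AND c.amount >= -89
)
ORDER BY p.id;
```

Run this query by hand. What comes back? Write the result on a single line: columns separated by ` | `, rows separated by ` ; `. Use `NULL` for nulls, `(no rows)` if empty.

1 | Nairobi ; 2 | Edinburgh ; 7 | Oslo

For each accounts row, check whether any transactions with matching account_id has amount >= -89.
Keep rows where that is true.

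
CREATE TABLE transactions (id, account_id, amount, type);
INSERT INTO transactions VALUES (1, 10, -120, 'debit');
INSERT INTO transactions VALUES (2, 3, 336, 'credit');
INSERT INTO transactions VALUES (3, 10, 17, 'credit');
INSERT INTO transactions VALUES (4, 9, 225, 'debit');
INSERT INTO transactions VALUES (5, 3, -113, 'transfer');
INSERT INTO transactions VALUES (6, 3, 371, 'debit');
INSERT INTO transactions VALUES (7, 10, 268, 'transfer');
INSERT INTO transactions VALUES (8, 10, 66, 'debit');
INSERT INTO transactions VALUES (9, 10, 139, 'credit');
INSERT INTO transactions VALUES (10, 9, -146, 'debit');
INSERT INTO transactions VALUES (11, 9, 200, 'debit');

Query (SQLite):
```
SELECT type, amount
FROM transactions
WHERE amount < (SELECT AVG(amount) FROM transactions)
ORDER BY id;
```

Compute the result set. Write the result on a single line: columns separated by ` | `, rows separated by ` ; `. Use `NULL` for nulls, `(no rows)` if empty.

Scalar subquery: AVG(amount) over all transactions rows = 113.0.
Keep rows where amount < that value.

debit | -120 ; credit | 17 ; transfer | -113 ; debit | 66 ; debit | -146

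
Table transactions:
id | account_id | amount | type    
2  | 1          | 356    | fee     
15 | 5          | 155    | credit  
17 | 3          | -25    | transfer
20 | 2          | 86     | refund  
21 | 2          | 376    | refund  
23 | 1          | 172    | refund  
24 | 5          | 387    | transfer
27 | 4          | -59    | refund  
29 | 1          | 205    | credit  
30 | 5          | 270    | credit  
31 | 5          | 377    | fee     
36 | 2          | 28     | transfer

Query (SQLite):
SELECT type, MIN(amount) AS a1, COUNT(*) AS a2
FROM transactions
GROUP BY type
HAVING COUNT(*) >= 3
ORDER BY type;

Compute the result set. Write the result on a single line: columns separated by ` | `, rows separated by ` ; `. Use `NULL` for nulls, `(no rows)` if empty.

Group transactions by type.
Per group compute: MIN(amount), COUNT(*).
HAVING: drop groups with fewer than 3 rows.
  credit: ids {15, 29, 30} → MIN(amount)=155, COUNT(*)=3
  fee: ids {2, 31} → MIN(amount)=356, COUNT(*)=2
  refund: ids {20, 21, 23, 27} → MIN(amount)=-59, COUNT(*)=4
  transfer: ids {17, 24, 36} → MIN(amount)=-25, COUNT(*)=3

credit | 155 | 3 ; refund | -59 | 4 ; transfer | -25 | 3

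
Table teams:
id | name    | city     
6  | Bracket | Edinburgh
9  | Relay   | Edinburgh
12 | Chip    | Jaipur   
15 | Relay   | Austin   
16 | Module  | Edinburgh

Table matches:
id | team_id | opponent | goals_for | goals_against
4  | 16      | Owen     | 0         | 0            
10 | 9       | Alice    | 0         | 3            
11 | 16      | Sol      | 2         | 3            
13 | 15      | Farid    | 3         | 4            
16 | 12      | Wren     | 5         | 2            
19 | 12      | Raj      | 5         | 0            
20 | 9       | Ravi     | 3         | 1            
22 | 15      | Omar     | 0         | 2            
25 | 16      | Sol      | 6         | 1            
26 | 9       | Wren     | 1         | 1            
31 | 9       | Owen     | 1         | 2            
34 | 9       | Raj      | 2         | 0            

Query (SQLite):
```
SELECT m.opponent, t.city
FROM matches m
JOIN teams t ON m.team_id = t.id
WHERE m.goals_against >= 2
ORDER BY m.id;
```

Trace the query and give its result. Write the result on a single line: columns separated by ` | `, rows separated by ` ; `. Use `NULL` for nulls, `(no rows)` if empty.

Each matches row matches the teams row where team_id = teams.id.
Then keep rows with m.goals_against >= 2.

Alice | Edinburgh ; Sol | Edinburgh ; Farid | Austin ; Wren | Jaipur ; Omar | Austin ; Owen | Edinburgh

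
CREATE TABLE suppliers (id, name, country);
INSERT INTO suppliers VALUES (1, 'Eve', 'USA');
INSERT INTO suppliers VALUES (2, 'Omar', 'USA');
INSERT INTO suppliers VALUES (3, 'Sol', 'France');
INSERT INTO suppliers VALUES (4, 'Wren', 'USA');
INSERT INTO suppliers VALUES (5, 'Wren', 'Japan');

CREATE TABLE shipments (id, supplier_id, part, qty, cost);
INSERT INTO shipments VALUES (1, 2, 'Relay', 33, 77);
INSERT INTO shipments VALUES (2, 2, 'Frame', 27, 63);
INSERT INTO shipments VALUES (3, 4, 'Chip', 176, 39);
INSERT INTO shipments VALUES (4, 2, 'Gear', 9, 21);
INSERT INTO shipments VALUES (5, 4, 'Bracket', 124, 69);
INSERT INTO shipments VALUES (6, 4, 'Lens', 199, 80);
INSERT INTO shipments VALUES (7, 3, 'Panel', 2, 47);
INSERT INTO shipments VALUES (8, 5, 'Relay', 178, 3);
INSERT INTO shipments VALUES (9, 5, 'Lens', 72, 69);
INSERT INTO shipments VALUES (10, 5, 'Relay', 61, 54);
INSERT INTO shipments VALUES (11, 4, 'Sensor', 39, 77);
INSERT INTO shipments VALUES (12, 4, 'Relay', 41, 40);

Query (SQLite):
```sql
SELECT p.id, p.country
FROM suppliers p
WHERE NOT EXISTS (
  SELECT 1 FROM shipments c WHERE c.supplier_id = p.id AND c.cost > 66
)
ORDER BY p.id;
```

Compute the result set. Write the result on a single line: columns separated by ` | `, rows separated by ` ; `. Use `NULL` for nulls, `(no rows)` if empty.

1 | USA ; 3 | France

For each suppliers row, check whether any shipments with matching supplier_id has cost > 66.
Keep rows where that is false.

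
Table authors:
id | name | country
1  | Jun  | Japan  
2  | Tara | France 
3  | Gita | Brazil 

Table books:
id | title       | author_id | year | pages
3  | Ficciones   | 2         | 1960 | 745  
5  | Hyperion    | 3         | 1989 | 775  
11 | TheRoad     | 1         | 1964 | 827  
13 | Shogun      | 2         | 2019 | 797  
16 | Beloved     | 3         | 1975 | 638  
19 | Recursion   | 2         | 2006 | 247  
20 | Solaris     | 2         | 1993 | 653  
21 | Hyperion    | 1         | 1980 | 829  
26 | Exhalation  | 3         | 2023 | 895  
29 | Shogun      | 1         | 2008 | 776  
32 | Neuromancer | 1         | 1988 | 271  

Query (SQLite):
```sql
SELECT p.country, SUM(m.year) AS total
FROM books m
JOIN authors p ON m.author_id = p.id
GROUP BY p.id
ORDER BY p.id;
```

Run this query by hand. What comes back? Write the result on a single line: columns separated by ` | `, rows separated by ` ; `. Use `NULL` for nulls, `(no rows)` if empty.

Join each books row to its authors via author_id.
Group joined rows by authors.id; compute SUM(m.year) per group.
  1: ids {11, 21, 29, 32} → SUM(m.year)=7940
  2: ids {3, 13, 19, 20} → SUM(m.year)=7978
  3: ids {5, 16, 26} → SUM(m.year)=5987

Japan | 7940 ; France | 7978 ; Brazil | 5987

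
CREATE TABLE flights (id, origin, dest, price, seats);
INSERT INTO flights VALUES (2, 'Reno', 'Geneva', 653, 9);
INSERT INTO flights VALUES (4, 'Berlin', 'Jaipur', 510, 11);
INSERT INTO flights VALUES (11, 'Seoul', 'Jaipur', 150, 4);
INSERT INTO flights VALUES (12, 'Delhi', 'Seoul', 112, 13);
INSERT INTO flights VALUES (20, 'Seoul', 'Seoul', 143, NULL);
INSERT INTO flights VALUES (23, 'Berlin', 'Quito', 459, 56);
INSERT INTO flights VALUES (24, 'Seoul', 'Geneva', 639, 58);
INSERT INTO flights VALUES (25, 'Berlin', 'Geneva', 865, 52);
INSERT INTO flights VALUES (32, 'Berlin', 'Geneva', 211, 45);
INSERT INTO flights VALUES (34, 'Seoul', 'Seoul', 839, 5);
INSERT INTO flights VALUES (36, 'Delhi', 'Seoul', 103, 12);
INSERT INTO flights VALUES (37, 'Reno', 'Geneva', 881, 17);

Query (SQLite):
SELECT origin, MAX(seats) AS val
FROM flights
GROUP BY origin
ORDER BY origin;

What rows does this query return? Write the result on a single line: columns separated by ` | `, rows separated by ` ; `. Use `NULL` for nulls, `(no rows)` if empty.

Berlin | 56 ; Delhi | 13 ; Reno | 17 ; Seoul | 58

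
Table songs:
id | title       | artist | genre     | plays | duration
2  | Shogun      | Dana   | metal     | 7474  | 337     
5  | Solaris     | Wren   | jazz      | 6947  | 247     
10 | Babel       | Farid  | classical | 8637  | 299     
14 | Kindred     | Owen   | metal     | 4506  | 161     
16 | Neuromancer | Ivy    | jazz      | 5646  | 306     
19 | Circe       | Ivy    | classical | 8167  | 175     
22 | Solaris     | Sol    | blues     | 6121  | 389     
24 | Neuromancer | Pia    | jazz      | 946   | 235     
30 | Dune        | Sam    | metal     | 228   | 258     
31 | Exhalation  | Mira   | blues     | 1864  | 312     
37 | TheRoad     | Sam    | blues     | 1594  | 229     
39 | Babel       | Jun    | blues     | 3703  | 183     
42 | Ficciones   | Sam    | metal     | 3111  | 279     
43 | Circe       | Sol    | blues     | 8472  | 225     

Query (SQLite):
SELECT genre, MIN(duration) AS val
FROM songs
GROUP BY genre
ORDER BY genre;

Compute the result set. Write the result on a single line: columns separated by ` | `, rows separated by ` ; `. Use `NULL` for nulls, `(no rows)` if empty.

Partition songs by genre; compute MIN(duration) within each group.
  blues: ids {22, 31, 37, 39, 43} → MIN(duration)=183
  classical: ids {10, 19} → MIN(duration)=175
  jazz: ids {5, 16, 24} → MIN(duration)=235
  metal: ids {2, 14, 30, 42} → MIN(duration)=161

blues | 183 ; classical | 175 ; jazz | 235 ; metal | 161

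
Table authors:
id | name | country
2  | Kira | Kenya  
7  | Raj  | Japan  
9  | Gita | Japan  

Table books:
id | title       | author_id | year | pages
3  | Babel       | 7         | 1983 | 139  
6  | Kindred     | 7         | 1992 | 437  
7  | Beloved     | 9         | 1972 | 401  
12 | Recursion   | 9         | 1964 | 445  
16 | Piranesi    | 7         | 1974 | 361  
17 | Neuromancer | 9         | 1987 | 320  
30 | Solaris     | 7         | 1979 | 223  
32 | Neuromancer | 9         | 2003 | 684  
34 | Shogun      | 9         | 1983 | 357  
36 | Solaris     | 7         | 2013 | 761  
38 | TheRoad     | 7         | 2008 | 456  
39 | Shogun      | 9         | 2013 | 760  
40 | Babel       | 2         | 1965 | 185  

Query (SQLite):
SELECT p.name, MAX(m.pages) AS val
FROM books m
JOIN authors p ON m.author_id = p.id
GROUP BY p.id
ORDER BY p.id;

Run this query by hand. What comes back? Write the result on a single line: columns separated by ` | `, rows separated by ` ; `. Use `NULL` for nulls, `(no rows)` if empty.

Kira | 185 ; Raj | 761 ; Gita | 760

Join each books row to its authors via author_id.
Group joined rows by authors.id; compute MAX(m.pages) per group.
  2: ids {40} → MAX(m.pages)=185
  7: ids {3, 6, 16, 30, 36, 38} → MAX(m.pages)=761
  9: ids {7, 12, 17, 32, 34, 39} → MAX(m.pages)=760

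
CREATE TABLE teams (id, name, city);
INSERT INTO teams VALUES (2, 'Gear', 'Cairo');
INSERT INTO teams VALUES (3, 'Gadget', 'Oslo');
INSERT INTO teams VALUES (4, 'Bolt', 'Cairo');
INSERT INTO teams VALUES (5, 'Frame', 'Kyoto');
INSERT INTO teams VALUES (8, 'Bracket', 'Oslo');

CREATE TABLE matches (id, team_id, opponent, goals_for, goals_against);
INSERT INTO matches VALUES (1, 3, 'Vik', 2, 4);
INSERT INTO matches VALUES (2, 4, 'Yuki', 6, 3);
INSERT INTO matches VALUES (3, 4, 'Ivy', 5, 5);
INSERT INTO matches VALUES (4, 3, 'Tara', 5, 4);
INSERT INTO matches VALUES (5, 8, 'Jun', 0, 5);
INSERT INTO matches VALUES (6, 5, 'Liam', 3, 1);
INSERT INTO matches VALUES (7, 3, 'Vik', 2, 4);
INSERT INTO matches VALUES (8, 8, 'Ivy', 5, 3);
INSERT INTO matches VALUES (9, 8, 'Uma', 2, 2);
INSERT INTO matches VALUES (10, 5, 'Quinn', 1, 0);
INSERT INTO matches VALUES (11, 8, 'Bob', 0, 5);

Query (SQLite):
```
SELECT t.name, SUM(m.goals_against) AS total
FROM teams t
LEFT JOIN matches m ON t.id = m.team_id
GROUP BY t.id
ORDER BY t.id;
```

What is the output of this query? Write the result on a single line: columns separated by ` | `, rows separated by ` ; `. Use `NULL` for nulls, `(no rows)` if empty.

Gear | NULL ; Gadget | 12 ; Bolt | 8 ; Frame | 1 ; Bracket | 15

LEFT JOIN keeps every teams row; unmatched ones get NULL for matches columns.
Group by teams.id and compute SUM(m.goals_against). SUM over an all-NULL group is NULL.
  2: ids {—} → SUM(m.goals_against)=NULL
  3: ids {1, 4, 7} → SUM(m.goals_against)=12
  4: ids {2, 3} → SUM(m.goals_against)=8
  5: ids {6, 10} → SUM(m.goals_against)=1
  8: ids {5, 8, 9, 11} → SUM(m.goals_against)=15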